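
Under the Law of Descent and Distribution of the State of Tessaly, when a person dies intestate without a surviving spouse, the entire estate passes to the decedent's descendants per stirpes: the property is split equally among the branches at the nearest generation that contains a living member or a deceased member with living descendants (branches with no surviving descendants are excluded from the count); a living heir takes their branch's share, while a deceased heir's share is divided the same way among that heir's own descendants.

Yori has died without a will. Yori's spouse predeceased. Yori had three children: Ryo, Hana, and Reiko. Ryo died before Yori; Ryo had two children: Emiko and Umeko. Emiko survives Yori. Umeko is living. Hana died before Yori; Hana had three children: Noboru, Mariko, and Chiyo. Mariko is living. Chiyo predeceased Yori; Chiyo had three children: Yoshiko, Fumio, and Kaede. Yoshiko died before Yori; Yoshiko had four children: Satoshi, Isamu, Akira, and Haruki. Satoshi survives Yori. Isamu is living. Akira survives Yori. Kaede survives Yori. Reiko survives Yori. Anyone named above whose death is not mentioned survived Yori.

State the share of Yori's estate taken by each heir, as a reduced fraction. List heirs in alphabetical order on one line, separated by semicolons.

There is no surviving spouse, so the entire estate passes to Yori's descendants per stirpes.
The estate is divided into 3 equal shares of 1/3 among Ryo, Hana, Reiko.
Ryo predeceased; the 1/3 allotted to Ryo's branch passes to Ryo's issue by representation.
The 1/3 is divided into 2 equal shares of 1/6 among Emiko, Umeko.
Emiko is living and takes 1/6.
Umeko is living and takes 1/6.
Hana predeceased; the 1/3 allotted to Hana's branch passes to Hana's issue by representation.
The 1/3 is divided into 3 equal shares of 1/9 among Noboru, Mariko, Chiyo.
Noboru is living and takes 1/9.
Mariko is living and takes 1/9.
Chiyo predeceased; the 1/9 allotted to Chiyo's branch passes to Chiyo's issue by representation.
The 1/9 is divided into 3 equal shares of 1/27 among Yoshiko, Fumio, Kaede.
Yoshiko predeceased; the 1/27 allotted to Yoshiko's branch passes to Yoshiko's issue by representation.
The 1/27 is divided into 4 equal shares of 1/108 among Satoshi, Isamu, Akira, Haruki.
Satoshi is living and takes 1/108.
Isamu is living and takes 1/108.
Akira is living and takes 1/108.
Haruki is living and takes 1/108.
Fumio is living and takes 1/27.
Kaede is living and takes 1/27.
Reiko is living and takes 1/3.

Akira 1/108; Emiko 1/6; Fumio 1/27; Haruki 1/108; Isamu 1/108; Kaede 1/27; Mariko 1/9; Noboru 1/9; Reiko 1/3; Satoshi 1/108; Umeko 1/6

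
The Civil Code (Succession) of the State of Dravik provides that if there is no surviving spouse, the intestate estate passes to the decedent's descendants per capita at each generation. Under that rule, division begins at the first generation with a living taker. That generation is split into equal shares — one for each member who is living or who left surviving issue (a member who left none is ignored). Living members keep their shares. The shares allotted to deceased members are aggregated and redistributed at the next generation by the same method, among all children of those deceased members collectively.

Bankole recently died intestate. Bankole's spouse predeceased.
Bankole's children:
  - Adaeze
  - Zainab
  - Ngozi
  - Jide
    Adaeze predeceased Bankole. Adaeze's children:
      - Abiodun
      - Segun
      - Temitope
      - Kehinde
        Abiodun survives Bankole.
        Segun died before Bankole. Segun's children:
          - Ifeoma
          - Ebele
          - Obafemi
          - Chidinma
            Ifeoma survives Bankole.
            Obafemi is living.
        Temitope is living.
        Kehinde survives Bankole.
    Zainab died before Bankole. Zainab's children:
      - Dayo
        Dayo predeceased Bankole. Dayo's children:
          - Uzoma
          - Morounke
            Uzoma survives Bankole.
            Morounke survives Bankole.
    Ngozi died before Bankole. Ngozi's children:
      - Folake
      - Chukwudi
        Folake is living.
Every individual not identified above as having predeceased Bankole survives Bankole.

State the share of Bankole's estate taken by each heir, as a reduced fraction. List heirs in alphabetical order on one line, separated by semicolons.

There is no surviving spouse, so the entire estate passes to Bankole's descendants per capita at each generation.
At generation 1 (Adaeze, Zainab, Ngozi, Jide) there are 4 shares of (1)/4 = 1/4 each.
Living: Jide — each takes 1/4.
Deceased: Adaeze, Zainab, and Ngozi. Their combined 3/4 is pooled and carried to generation 2.
At generation 2 (Abiodun, Segun, Temitope, Kehinde, Dayo, Folake, Chukwudi) there are 7 shares of (3/4)/7 = 3/28 each.
Living: Abiodun, Temitope, Kehinde, Folake, and Chukwudi — each takes 3/28.
Deceased: Segun and Dayo. Their combined 3/14 is pooled and carried to generation 3.
At generation 3 (Ifeoma, Ebele, Obafemi, Chidinma, Uzoma, Morounke) there are 6 shares of (3/14)/6 = 1/28 each.
Living: Ifeoma, Ebele, Obafemi, Chidinma, Uzoma, and Morounke — each takes 1/28.

Abiodun 3/28; Chidinma 1/28; Chukwudi 3/28; Ebele 1/28; Folake 3/28; Ifeoma 1/28; Jide 1/4; Kehinde 3/28; Morounke 1/28; Obafemi 1/28; Temitope 3/28; Uzoma 1/28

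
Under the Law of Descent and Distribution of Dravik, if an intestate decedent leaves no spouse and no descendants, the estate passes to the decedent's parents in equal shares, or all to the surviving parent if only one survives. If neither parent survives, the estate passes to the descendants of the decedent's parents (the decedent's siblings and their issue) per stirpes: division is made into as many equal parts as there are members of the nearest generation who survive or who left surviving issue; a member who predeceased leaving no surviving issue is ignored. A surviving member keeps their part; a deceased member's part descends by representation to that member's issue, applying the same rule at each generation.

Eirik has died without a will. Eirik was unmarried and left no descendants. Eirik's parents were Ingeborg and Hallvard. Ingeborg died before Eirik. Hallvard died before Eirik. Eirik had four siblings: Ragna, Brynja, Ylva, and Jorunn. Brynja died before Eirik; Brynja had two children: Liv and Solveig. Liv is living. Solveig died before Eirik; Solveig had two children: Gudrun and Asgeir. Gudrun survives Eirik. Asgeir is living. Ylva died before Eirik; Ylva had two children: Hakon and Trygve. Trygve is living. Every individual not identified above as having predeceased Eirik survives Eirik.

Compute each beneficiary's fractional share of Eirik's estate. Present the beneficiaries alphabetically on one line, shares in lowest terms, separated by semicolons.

Neither parent survives and there are no descendants, so the estate passes to Eirik's siblings and their issue per stirpes.
The estate is divided into 4 equal shares of 1/4 among Ragna, Brynja, Ylva, Jorunn.
Ragna is living and takes 1/4.
Brynja predeceased; the 1/4 allotted to Brynja's branch passes to Brynja's issue by representation.
The 1/4 is divided into 2 equal shares of 1/8 among Liv, Solveig.
Liv is living and takes 1/8.
Solveig predeceased; the 1/8 allotted to Solveig's branch passes to Solveig's issue by representation.
The 1/8 is divided into 2 equal shares of 1/16 among Gudrun, Asgeir.
Gudrun is living and takes 1/16.
Asgeir is living and takes 1/16.
Ylva predeceased; the 1/4 allotted to Ylva's branch passes to Ylva's issue by representation.
The 1/4 is divided into 2 equal shares of 1/8 among Hakon, Trygve.
Hakon is living and takes 1/8.
Trygve is living and takes 1/8.
Jorunn is living and takes 1/4.

Asgeir 1/16; Gudrun 1/16; Hakon 1/8; Jorunn 1/4; Liv 1/8; Ragna 1/4; Trygve 1/8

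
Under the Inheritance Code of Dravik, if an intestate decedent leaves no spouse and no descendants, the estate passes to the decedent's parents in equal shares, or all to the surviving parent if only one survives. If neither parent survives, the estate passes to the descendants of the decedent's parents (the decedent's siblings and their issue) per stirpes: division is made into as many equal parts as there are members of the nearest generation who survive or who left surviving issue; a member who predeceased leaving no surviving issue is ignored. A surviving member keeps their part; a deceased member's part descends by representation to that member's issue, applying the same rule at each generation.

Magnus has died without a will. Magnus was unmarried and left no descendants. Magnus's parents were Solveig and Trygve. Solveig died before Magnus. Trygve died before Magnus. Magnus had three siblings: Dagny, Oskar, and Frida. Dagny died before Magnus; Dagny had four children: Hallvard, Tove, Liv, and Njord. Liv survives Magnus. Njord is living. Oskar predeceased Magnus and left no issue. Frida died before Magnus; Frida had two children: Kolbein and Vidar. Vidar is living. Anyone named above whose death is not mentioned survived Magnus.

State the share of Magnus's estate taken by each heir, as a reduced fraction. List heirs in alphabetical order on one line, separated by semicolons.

Hallvard 1/8; Kolbein 1/4; Liv 1/8; Njord 1/8; Tove 1/8; Vidar 1/4

Neither parent survives and there are no descendants, so the estate passes to Magnus's siblings and their issue per stirpes.
Oskar left no surviving issue, so that branch lapses and is disregarded.
The estate is divided into 2 equal shares of 1/2 among Dagny, Frida.
Dagny predeceased; the 1/2 allotted to Dagny's branch passes to Dagny's issue by representation.
The 1/2 is divided into 4 equal shares of 1/8 among Hallvard, Tove, Liv, Njord.
Hallvard is living and takes 1/8.
Tove is living and takes 1/8.
Liv is living and takes 1/8.
Njord is living and takes 1/8.
Frida predeceased; the 1/2 allotted to Frida's branch passes to Frida's issue by representation.
The 1/2 is divided into 2 equal shares of 1/4 among Kolbein, Vidar.
Kolbein is living and takes 1/4.
Vidar is living and takes 1/4.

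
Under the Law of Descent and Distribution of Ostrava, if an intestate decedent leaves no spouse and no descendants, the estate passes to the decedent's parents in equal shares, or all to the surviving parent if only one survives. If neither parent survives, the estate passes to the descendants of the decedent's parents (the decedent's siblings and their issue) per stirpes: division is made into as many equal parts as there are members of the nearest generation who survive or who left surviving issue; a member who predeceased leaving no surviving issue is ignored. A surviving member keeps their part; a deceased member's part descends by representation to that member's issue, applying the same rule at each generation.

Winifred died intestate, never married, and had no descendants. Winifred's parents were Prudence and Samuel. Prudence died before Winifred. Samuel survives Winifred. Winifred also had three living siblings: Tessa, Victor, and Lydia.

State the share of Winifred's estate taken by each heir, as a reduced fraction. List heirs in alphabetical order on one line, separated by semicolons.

Samuel 1

Only one parent, Samuel, survives, so Samuel takes the entire estate. The siblings take nothing because a surviving parent has priority.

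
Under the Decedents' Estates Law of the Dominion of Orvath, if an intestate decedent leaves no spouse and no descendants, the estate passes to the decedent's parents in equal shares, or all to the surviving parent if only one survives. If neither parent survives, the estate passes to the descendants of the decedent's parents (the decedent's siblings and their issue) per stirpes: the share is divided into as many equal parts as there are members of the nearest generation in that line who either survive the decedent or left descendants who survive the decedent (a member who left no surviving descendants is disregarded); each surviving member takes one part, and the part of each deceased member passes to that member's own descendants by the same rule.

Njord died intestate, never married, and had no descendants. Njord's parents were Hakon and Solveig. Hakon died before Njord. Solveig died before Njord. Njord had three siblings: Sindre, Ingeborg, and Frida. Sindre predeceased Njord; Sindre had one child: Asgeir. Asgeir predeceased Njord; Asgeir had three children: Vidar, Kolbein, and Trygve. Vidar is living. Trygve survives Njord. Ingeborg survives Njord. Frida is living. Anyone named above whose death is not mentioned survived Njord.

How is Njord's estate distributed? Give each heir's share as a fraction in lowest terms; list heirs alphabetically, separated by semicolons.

Frida 1/3; Ingeborg 1/3; Kolbein 1/9; Trygve 1/9; Vidar 1/9

Neither parent survives and there are no descendants, so the estate passes to Njord's siblings and their issue per stirpes.
The estate is divided into 3 equal shares of 1/3 among Sindre, Ingeborg, Frida.
Sindre predeceased; the 1/3 allotted to Sindre's branch passes to Sindre's issue by representation.
Asgeir's line is the sole branch at this level, so the full 1/3 passes to Asgeir's issue by representation.
The 1/3 is divided into 3 equal shares of 1/9 among Vidar, Kolbein, Trygve.
Vidar is living and takes 1/9.
Kolbein is living and takes 1/9.
Trygve is living and takes 1/9.
Ingeborg is living and takes 1/3.
Frida is living and takes 1/3.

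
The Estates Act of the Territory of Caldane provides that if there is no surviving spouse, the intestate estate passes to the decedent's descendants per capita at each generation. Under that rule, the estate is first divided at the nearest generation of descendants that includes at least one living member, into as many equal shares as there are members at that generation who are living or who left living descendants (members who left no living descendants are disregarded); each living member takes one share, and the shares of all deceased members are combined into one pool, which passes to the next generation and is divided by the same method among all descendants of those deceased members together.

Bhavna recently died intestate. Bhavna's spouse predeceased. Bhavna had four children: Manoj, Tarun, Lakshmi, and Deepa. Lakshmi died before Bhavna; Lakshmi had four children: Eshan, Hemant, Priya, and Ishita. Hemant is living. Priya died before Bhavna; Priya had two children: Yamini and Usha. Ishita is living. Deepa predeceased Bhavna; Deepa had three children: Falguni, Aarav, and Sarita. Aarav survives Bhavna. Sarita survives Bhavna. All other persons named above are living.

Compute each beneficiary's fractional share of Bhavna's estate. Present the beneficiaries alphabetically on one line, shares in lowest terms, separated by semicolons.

Aarav 1/14; Eshan 1/14; Falguni 1/14; Hemant 1/14; Ishita 1/14; Manoj 1/4; Sarita 1/14; Tarun 1/4; Usha 1/28; Yamini 1/28

There is no surviving spouse, so the entire estate passes to Bhavna's descendants per capita at each generation.
At generation 1 (Manoj, Tarun, Lakshmi, Deepa) there are 4 shares of (1)/4 = 1/4 each.
Living: Manoj and Tarun — each takes 1/4.
Deceased: Lakshmi and Deepa. Their combined 1/2 is pooled and carried to generation 2.
At generation 2 (Eshan, Hemant, Priya, Ishita, Falguni, Aarav, Sarita) there are 7 shares of (1/2)/7 = 1/14 each.
Living: Eshan, Hemant, Ishita, Falguni, Aarav, and Sarita — each takes 1/14.
Deceased: Priya. That 1/14 share is carried to generation 3.
At generation 3 (Yamini, Usha) there are 2 shares of (1/14)/2 = 1/28 each.
Living: Yamini and Usha — each takes 1/28.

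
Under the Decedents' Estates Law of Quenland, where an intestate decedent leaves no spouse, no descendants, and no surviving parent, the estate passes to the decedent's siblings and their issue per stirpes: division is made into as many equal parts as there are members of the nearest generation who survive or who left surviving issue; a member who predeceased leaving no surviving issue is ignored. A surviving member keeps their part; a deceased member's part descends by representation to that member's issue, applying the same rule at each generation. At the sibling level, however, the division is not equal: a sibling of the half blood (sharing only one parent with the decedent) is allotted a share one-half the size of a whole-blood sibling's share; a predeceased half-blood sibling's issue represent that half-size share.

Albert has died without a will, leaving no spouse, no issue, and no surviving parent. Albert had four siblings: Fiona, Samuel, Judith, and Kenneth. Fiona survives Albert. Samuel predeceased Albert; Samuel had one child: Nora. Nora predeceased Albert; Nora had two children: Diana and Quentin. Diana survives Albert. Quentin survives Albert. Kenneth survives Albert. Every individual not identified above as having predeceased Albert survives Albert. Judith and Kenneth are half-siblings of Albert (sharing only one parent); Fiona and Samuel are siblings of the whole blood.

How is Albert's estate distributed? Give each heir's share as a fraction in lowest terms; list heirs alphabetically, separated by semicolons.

No spouse, descendants, or parent survives, so the estate passes to Albert's siblings per stirpes.
Half-blood siblings count for one-half the weight of whole-blood siblings at the initial division.
Dividing 1 in proportion to weights (total weight 3): Fiona (weight 1) → 1/3; Samuel (weight 1) → 1/3; Judith (weight 1/2) → 1/6; Kenneth (weight 1/2) → 1/6.
Fiona is living and takes 1/3.
Samuel predeceased; the 1/3 allotted to Samuel's branch passes to Samuel's issue by representation.
Nora's line is the sole branch at this level, so the full 1/3 passes to Nora's issue by representation.
The 1/3 is divided into 2 equal shares of 1/6 among Diana, Quentin.
Diana is living and takes 1/6.
Quentin is living and takes 1/6.
Judith is living and takes 1/6.
Kenneth is living and takes 1/6.

Diana 1/6; Fiona 1/3; Judith 1/6; Kenneth 1/6; Quentin 1/6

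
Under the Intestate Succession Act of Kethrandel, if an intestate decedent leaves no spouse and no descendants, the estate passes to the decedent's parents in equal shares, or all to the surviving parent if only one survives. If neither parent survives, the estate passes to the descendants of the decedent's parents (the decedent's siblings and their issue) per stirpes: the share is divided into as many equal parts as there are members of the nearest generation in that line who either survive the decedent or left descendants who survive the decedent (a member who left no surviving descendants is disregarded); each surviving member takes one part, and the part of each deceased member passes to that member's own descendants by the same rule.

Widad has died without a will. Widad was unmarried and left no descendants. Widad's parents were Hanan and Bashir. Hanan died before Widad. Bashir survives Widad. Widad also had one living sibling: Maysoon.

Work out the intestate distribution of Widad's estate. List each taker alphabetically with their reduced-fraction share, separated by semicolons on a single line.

Bashir 1

Only one parent, Bashir, survives, so Bashir takes the entire estate. The siblings take nothing because a surviving parent has priority.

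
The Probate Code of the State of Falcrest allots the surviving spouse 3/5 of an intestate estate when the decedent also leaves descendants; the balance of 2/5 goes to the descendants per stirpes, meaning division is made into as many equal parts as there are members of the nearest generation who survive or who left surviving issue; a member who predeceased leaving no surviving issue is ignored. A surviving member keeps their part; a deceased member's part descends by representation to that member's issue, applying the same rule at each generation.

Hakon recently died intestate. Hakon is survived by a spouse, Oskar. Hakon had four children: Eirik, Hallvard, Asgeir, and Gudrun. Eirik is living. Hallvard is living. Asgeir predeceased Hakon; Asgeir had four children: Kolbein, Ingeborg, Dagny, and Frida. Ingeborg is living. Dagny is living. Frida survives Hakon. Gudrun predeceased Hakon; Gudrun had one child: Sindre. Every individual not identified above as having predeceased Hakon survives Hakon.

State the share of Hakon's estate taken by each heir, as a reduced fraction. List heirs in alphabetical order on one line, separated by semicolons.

Oskar, as surviving spouse, takes 3/5.
The remaining 2/5 passes to Hakon's descendants per stirpes.
The 2/5 is divided into 4 equal shares of 1/10 among Eirik, Hallvard, Asgeir, Gudrun.
Eirik is living and takes 1/10.
Hallvard is living and takes 1/10.
Asgeir predeceased; the 1/10 allotted to Asgeir's branch passes to Asgeir's issue by representation.
The 1/10 is divided into 4 equal shares of 1/40 among Kolbein, Ingeborg, Dagny, Frida.
Kolbein is living and takes 1/40.
Ingeborg is living and takes 1/40.
Dagny is living and takes 1/40.
Frida is living and takes 1/40.
Gudrun predeceased; the 1/10 allotted to Gudrun's branch passes to Gudrun's issue by representation.
Sindre is the sole taker at this level and receives the full 1/10.

Dagny 1/40; Eirik 1/10; Frida 1/40; Hallvard 1/10; Ingeborg 1/40; Kolbein 1/40; Oskar 3/5; Sindre 1/10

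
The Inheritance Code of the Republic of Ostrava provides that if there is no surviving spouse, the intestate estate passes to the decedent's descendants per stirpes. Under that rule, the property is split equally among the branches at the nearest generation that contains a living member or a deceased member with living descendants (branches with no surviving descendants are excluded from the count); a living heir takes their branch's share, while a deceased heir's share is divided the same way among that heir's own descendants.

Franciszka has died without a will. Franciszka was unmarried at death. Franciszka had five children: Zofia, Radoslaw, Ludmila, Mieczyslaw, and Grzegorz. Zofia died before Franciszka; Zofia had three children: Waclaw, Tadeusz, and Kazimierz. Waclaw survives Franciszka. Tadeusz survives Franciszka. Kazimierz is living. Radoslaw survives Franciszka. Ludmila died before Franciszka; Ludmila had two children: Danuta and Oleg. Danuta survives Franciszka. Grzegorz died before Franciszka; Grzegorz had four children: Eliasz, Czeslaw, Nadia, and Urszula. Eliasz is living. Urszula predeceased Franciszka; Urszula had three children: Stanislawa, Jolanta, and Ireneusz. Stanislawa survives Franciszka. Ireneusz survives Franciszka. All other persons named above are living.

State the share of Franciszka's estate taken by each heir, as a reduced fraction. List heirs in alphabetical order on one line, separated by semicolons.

There is no surviving spouse, so the entire estate passes to Franciszka's descendants per stirpes.
The estate is divided into 5 equal shares of 1/5 among Zofia, Radoslaw, Ludmila, Mieczyslaw, Grzegorz.
Zofia predeceased; the 1/5 allotted to Zofia's branch passes to Zofia's issue by representation.
The 1/5 is divided into 3 equal shares of 1/15 among Waclaw, Tadeusz, Kazimierz.
Waclaw is living and takes 1/15.
Tadeusz is living and takes 1/15.
Kazimierz is living and takes 1/15.
Radoslaw is living and takes 1/5.
Ludmila predeceased; the 1/5 allotted to Ludmila's branch passes to Ludmila's issue by representation.
The 1/5 is divided into 2 equal shares of 1/10 among Danuta, Oleg.
Danuta is living and takes 1/10.
Oleg is living and takes 1/10.
Mieczyslaw is living and takes 1/5.
Grzegorz predeceased; the 1/5 allotted to Grzegorz's branch passes to Grzegorz's issue by representation.
The 1/5 is divided into 4 equal shares of 1/20 among Eliasz, Czeslaw, Nadia, Urszula.
Eliasz is living and takes 1/20.
Czeslaw is living and takes 1/20.
Nadia is living and takes 1/20.
Urszula predeceased; the 1/20 allotted to Urszula's branch passes to Urszula's issue by representation.
The 1/20 is divided into 3 equal shares of 1/60 among Stanislawa, Jolanta, Ireneusz.
Stanislawa is living and takes 1/60.
Jolanta is living and takes 1/60.
Ireneusz is living and takes 1/60.

Czeslaw 1/20; Danuta 1/10; Eliasz 1/20; Ireneusz 1/60; Jolanta 1/60; Kazimierz 1/15; Mieczyslaw 1/5; Nadia 1/20; Oleg 1/10; Radoslaw 1/5; Stanislawa 1/60; Tadeusz 1/15; Waclaw 1/15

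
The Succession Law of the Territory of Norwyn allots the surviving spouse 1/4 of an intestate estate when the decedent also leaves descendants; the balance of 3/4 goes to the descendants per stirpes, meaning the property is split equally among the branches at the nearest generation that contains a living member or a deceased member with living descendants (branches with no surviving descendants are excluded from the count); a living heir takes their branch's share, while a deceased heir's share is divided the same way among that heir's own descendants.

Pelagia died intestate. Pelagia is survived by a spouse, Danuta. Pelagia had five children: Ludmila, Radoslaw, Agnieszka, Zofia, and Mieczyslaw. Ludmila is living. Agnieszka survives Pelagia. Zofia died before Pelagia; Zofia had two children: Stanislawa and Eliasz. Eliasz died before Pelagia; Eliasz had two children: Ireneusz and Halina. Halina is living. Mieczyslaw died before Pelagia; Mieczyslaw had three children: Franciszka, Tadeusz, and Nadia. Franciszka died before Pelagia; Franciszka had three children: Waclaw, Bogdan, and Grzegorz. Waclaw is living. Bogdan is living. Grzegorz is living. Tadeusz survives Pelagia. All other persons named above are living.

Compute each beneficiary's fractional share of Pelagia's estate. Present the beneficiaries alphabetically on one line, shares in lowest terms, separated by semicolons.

Agnieszka 3/20; Bogdan 1/60; Danuta 1/4; Grzegorz 1/60; Halina 3/80; Ireneusz 3/80; Ludmila 3/20; Nadia 1/20; Radoslaw 3/20; Stanislawa 3/40; Tadeusz 1/20; Waclaw 1/60

Danuta, as surviving spouse, takes 1/4.
The remaining 3/4 passes to Pelagia's descendants per stirpes.
The 3/4 is divided into 5 equal shares of 3/20 among Ludmila, Radoslaw, Agnieszka, Zofia, Mieczyslaw.
Ludmila is living and takes 3/20.
Radoslaw is living and takes 3/20.
Agnieszka is living and takes 3/20.
Zofia predeceased; the 3/20 allotted to Zofia's branch passes to Zofia's issue by representation.
The 3/20 is divided into 2 equal shares of 3/40 among Stanislawa, Eliasz.
Stanislawa is living and takes 3/40.
Eliasz predeceased; the 3/40 allotted to Eliasz's branch passes to Eliasz's issue by representation.
The 3/40 is divided into 2 equal shares of 3/80 among Ireneusz, Halina.
Ireneusz is living and takes 3/80.
Halina is living and takes 3/80.
Mieczyslaw predeceased; the 3/20 allotted to Mieczyslaw's branch passes to Mieczyslaw's issue by representation.
The 3/20 is divided into 3 equal shares of 1/20 among Franciszka, Tadeusz, Nadia.
Franciszka predeceased; the 1/20 allotted to Franciszka's branch passes to Franciszka's issue by representation.
The 1/20 is divided into 3 equal shares of 1/60 among Waclaw, Bogdan, Grzegorz.
Waclaw is living and takes 1/60.
Bogdan is living and takes 1/60.
Grzegorz is living and takes 1/60.
Tadeusz is living and takes 1/20.
Nadia is living and takes 1/20.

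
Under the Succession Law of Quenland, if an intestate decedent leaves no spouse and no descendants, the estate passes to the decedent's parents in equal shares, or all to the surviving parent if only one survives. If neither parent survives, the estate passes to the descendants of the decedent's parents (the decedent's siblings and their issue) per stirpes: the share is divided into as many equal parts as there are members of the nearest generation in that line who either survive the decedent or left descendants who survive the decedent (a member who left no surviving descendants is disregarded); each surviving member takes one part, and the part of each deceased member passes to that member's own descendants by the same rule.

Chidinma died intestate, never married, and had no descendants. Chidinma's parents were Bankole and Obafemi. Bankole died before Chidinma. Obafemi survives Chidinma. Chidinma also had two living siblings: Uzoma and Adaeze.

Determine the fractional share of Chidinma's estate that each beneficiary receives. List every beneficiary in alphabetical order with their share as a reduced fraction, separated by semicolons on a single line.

Obafemi 1

Only one parent, Obafemi, survives, so Obafemi takes the entire estate. The siblings take nothing because a surviving parent has priority.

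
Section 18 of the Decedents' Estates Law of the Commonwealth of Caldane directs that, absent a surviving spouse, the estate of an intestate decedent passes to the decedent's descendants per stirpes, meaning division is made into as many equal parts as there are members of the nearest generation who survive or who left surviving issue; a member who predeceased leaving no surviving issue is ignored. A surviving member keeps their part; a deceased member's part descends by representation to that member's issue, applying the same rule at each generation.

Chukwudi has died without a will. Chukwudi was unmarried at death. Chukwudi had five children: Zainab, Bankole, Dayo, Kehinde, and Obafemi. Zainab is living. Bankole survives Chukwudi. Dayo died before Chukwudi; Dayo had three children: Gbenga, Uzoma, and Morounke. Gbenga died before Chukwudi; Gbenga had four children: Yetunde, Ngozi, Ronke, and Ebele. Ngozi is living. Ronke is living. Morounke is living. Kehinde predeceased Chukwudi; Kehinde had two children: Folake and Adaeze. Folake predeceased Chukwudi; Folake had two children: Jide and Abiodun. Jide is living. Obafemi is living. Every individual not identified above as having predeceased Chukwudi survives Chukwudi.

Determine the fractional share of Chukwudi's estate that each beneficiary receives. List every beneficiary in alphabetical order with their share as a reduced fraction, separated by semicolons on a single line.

Abiodun 1/20; Adaeze 1/10; Bankole 1/5; Ebele 1/60; Jide 1/20; Morounke 1/15; Ngozi 1/60; Obafemi 1/5; Ronke 1/60; Uzoma 1/15; Yetunde 1/60; Zainab 1/5

There is no surviving spouse, so the entire estate passes to Chukwudi's descendants per stirpes.
The estate is divided into 5 equal shares of 1/5 among Zainab, Bankole, Dayo, Kehinde, Obafemi.
Zainab is living and takes 1/5.
Bankole is living and takes 1/5.
Dayo predeceased; the 1/5 allotted to Dayo's branch passes to Dayo's issue by representation.
The 1/5 is divided into 3 equal shares of 1/15 among Gbenga, Uzoma, Morounke.
Gbenga predeceased; the 1/15 allotted to Gbenga's branch passes to Gbenga's issue by representation.
The 1/15 is divided into 4 equal shares of 1/60 among Yetunde, Ngozi, Ronke, Ebele.
Yetunde is living and takes 1/60.
Ngozi is living and takes 1/60.
Ronke is living and takes 1/60.
Ebele is living and takes 1/60.
Uzoma is living and takes 1/15.
Morounke is living and takes 1/15.
Kehinde predeceased; the 1/5 allotted to Kehinde's branch passes to Kehinde's issue by representation.
The 1/5 is divided into 2 equal shares of 1/10 among Folake, Adaeze.
Folake predeceased; the 1/10 allotted to Folake's branch passes to Folake's issue by representation.
The 1/10 is divided into 2 equal shares of 1/20 among Jide, Abiodun.
Jide is living and takes 1/20.
Abiodun is living and takes 1/20.
Adaeze is living and takes 1/10.
Obafemi is living and takes 1/5.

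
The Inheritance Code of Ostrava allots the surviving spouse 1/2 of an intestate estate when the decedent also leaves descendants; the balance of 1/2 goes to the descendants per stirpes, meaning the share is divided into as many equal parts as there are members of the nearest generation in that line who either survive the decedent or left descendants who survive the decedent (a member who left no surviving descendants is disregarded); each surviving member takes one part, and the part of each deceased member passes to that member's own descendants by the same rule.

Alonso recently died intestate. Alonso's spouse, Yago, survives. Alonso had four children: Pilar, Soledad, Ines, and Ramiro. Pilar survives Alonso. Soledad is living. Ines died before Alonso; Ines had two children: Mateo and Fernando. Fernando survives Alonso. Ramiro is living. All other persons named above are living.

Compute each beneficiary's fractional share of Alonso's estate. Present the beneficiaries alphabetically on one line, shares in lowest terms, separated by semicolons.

Yago, as surviving spouse, takes 1/2.
The remaining 1/2 passes to Alonso's descendants per stirpes.
The 1/2 is divided into 4 equal shares of 1/8 among Pilar, Soledad, Ines, Ramiro.
Pilar is living and takes 1/8.
Soledad is living and takes 1/8.
Ines predeceased; the 1/8 allotted to Ines's branch passes to Ines's issue by representation.
The 1/8 is divided into 2 equal shares of 1/16 among Mateo, Fernando.
Mateo is living and takes 1/16.
Fernando is living and takes 1/16.
Ramiro is living and takes 1/8.

Fernando 1/16; Mateo 1/16; Pilar 1/8; Ramiro 1/8; Soledad 1/8; Yago 1/2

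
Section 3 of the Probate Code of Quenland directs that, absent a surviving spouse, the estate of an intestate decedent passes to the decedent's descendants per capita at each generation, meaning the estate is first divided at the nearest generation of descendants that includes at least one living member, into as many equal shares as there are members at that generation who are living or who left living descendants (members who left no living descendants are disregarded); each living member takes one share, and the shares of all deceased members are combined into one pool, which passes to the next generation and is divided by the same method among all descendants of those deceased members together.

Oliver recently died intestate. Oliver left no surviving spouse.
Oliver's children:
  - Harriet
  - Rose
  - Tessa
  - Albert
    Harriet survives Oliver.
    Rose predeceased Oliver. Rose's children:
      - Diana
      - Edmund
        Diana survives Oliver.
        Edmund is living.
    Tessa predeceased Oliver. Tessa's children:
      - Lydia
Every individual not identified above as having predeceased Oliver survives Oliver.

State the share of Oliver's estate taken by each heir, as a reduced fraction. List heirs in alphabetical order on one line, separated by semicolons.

Albert 1/4; Diana 1/6; Edmund 1/6; Harriet 1/4; Lydia 1/6

There is no surviving spouse, so the entire estate passes to Oliver's descendants per capita at each generation.
At generation 1 (Harriet, Rose, Tessa, Albert) there are 4 shares of (1)/4 = 1/4 each.
Living: Harriet and Albert — each takes 1/4.
Deceased: Rose and Tessa. Their combined 1/2 is pooled and carried to generation 2.
At generation 2 (Diana, Edmund, Lydia) there are 3 shares of (1/2)/3 = 1/6 each.
Living: Diana, Edmund, and Lydia — each takes 1/6.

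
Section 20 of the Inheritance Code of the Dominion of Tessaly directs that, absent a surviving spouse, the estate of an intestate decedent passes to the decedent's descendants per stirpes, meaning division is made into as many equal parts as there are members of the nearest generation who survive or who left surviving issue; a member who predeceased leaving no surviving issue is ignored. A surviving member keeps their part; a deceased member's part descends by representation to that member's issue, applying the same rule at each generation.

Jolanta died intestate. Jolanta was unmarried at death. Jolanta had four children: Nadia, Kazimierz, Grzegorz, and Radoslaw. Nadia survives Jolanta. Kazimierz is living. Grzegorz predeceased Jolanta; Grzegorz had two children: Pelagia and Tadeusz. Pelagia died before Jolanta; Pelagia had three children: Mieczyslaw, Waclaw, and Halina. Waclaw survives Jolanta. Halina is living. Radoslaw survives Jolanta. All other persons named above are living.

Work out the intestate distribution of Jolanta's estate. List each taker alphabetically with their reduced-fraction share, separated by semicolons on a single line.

There is no surviving spouse, so the entire estate passes to Jolanta's descendants per stirpes.
The estate is divided into 4 equal shares of 1/4 among Nadia, Kazimierz, Grzegorz, Radoslaw.
Nadia is living and takes 1/4.
Kazimierz is living and takes 1/4.
Grzegorz predeceased; the 1/4 allotted to Grzegorz's branch passes to Grzegorz's issue by representation.
The 1/4 is divided into 2 equal shares of 1/8 among Pelagia, Tadeusz.
Pelagia predeceased; the 1/8 allotted to Pelagia's branch passes to Pelagia's issue by representation.
The 1/8 is divided into 3 equal shares of 1/24 among Mieczyslaw, Waclaw, Halina.
Mieczyslaw is living and takes 1/24.
Waclaw is living and takes 1/24.
Halina is living and takes 1/24.
Tadeusz is living and takes 1/8.
Radoslaw is living and takes 1/4.

Halina 1/24; Kazimierz 1/4; Mieczyslaw 1/24; Nadia 1/4; Radoslaw 1/4; Tadeusz 1/8; Waclaw 1/24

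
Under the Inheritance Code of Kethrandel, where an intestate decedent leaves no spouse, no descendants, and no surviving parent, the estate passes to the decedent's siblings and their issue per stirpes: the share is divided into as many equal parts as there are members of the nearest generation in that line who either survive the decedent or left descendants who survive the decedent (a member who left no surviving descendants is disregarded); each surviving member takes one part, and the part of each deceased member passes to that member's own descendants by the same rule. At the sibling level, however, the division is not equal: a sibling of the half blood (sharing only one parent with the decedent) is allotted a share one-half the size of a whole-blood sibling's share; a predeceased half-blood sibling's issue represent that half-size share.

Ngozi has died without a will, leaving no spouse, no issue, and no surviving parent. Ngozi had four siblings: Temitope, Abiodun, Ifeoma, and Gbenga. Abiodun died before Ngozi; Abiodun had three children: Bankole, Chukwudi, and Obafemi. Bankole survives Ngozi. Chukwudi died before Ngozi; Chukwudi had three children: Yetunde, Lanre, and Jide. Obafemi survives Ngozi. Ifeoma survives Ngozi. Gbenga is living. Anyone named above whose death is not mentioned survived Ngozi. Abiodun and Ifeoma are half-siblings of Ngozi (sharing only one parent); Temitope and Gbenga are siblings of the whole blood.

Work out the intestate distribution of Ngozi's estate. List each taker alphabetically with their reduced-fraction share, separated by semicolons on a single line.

No spouse, descendants, or parent survives, so the estate passes to Ngozi's siblings per stirpes.
Half-blood siblings count for one-half the weight of whole-blood siblings at the initial division.
Dividing 1 in proportion to weights (total weight 3): Temitope (weight 1) → 1/3; Abiodun (weight 1/2) → 1/6; Ifeoma (weight 1/2) → 1/6; Gbenga (weight 1) → 1/3.
Temitope is living and takes 1/3.
Abiodun predeceased; the 1/6 allotted to Abiodun's branch passes to Abiodun's issue by representation.
The 1/6 is divided into 3 equal shares of 1/18 among Bankole, Chukwudi, Obafemi.
Bankole is living and takes 1/18.
Chukwudi predeceased; the 1/18 allotted to Chukwudi's branch passes to Chukwudi's issue by representation.
The 1/18 is divided into 3 equal shares of 1/54 among Yetunde, Lanre, Jide.
Yetunde is living and takes 1/54.
Lanre is living and takes 1/54.
Jide is living and takes 1/54.
Obafemi is living and takes 1/18.
Ifeoma is living and takes 1/6.
Gbenga is living and takes 1/3.

Bankole 1/18; Gbenga 1/3; Ifeoma 1/6; Jide 1/54; Lanre 1/54; Obafemi 1/18; Temitope 1/3; Yetunde 1/54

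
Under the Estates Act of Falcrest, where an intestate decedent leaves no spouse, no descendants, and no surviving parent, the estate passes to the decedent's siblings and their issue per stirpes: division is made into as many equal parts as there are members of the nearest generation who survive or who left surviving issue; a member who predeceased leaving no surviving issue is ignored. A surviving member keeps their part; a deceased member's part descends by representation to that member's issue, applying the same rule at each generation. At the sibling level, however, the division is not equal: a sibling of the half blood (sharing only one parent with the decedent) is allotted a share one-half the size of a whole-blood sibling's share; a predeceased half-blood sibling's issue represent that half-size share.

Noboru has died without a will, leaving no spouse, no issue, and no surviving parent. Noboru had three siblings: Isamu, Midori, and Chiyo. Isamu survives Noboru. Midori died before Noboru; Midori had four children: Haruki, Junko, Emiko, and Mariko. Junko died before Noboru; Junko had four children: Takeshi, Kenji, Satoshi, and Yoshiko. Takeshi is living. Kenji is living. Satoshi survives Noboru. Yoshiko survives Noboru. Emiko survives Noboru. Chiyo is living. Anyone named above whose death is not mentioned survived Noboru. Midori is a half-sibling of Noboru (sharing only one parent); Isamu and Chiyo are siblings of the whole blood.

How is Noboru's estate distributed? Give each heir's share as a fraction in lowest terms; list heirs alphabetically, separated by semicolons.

Chiyo 2/5; Emiko 1/20; Haruki 1/20; Isamu 2/5; Kenji 1/80; Mariko 1/20; Satoshi 1/80; Takeshi 1/80; Yoshiko 1/80

No spouse, descendants, or parent survives, so the estate passes to Noboru's siblings per stirpes.
Half-blood siblings count for one-half the weight of whole-blood siblings at the initial division.
Dividing 1 in proportion to weights (total weight 5/2): Isamu (weight 1) → 2/5; Midori (weight 1/2) → 1/5; Chiyo (weight 1) → 2/5.
Isamu is living and takes 2/5.
Midori predeceased; the 1/5 allotted to Midori's branch passes to Midori's issue by representation.
The 1/5 is divided into 4 equal shares of 1/20 among Haruki, Junko, Emiko, Mariko.
Haruki is living and takes 1/20.
Junko predeceased; the 1/20 allotted to Junko's branch passes to Junko's issue by representation.
The 1/20 is divided into 4 equal shares of 1/80 among Takeshi, Kenji, Satoshi, Yoshiko.
Takeshi is living and takes 1/80.
Kenji is living and takes 1/80.
Satoshi is living and takes 1/80.
Yoshiko is living and takes 1/80.
Emiko is living and takes 1/20.
Mariko is living and takes 1/20.
Chiyo is living and takes 2/5.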